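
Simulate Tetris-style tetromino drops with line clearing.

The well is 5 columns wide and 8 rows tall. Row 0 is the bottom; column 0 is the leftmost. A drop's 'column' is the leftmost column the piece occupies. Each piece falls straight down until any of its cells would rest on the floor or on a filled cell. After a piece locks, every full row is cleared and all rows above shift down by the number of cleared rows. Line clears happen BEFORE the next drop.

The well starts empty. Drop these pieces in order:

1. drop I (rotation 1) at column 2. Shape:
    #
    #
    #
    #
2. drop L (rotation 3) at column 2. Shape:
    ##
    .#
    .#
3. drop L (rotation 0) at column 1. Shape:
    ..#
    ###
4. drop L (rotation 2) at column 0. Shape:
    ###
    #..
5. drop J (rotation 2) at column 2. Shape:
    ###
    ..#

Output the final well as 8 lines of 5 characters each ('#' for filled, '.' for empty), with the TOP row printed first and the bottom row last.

Answer: .....
..###
####.
..##.
..##.
..##.
..#..
..#..

Derivation:
Drop 1: I rot1 at col 2 lands with bottom-row=0; cleared 0 line(s) (total 0); column heights now [0 0 4 0 0], max=4
Drop 2: L rot3 at col 2 lands with bottom-row=2; cleared 0 line(s) (total 0); column heights now [0 0 5 5 0], max=5
Drop 3: L rot0 at col 1 lands with bottom-row=5; cleared 0 line(s) (total 0); column heights now [0 6 6 7 0], max=7
Drop 4: L rot2 at col 0 lands with bottom-row=5; cleared 0 line(s) (total 0); column heights now [7 7 7 7 0], max=7
Drop 5: J rot2 at col 2 lands with bottom-row=6; cleared 1 line(s) (total 1); column heights now [6 6 7 7 7], max=7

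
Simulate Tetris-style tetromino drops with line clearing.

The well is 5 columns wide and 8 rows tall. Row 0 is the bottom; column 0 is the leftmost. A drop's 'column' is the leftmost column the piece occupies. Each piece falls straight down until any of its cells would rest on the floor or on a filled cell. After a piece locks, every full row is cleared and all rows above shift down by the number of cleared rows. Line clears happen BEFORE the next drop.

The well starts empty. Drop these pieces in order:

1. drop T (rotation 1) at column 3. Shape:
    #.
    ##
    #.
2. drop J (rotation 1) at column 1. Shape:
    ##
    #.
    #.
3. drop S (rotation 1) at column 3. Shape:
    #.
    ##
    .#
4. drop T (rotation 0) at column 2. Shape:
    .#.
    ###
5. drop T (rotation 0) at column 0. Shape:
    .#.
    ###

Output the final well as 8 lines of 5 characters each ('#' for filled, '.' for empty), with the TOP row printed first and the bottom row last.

Answer: .#...
####.
..###
...#.
...##
.####
.#.##
.#.#.

Derivation:
Drop 1: T rot1 at col 3 lands with bottom-row=0; cleared 0 line(s) (total 0); column heights now [0 0 0 3 2], max=3
Drop 2: J rot1 at col 1 lands with bottom-row=0; cleared 0 line(s) (total 0); column heights now [0 3 3 3 2], max=3
Drop 3: S rot1 at col 3 lands with bottom-row=2; cleared 0 line(s) (total 0); column heights now [0 3 3 5 4], max=5
Drop 4: T rot0 at col 2 lands with bottom-row=5; cleared 0 line(s) (total 0); column heights now [0 3 6 7 6], max=7
Drop 5: T rot0 at col 0 lands with bottom-row=6; cleared 0 line(s) (total 0); column heights now [7 8 7 7 6], max=8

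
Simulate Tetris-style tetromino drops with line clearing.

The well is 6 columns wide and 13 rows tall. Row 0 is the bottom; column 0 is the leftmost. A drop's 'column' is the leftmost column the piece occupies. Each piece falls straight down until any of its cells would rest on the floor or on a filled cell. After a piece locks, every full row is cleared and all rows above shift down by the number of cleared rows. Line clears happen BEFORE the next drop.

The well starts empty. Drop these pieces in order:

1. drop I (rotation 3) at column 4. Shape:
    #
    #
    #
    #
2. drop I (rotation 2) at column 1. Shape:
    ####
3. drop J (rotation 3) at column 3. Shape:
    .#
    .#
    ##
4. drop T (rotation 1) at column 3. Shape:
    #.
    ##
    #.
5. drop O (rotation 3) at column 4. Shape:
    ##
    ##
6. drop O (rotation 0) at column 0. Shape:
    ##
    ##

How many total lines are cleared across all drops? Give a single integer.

Drop 1: I rot3 at col 4 lands with bottom-row=0; cleared 0 line(s) (total 0); column heights now [0 0 0 0 4 0], max=4
Drop 2: I rot2 at col 1 lands with bottom-row=4; cleared 0 line(s) (total 0); column heights now [0 5 5 5 5 0], max=5
Drop 3: J rot3 at col 3 lands with bottom-row=5; cleared 0 line(s) (total 0); column heights now [0 5 5 6 8 0], max=8
Drop 4: T rot1 at col 3 lands with bottom-row=7; cleared 0 line(s) (total 0); column heights now [0 5 5 10 9 0], max=10
Drop 5: O rot3 at col 4 lands with bottom-row=9; cleared 0 line(s) (total 0); column heights now [0 5 5 10 11 11], max=11
Drop 6: O rot0 at col 0 lands with bottom-row=5; cleared 0 line(s) (total 0); column heights now [7 7 5 10 11 11], max=11

Answer: 0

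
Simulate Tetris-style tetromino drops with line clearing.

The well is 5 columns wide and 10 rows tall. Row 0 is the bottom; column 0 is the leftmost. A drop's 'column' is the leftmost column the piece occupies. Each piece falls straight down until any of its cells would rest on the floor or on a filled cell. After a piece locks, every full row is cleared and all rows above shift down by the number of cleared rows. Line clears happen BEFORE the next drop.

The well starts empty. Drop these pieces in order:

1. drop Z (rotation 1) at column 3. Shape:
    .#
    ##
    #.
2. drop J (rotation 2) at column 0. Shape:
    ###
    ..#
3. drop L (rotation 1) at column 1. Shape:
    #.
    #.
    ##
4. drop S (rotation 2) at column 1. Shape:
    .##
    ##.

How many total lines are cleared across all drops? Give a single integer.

Drop 1: Z rot1 at col 3 lands with bottom-row=0; cleared 0 line(s) (total 0); column heights now [0 0 0 2 3], max=3
Drop 2: J rot2 at col 0 lands with bottom-row=0; cleared 1 line(s) (total 1); column heights now [0 0 1 1 2], max=2
Drop 3: L rot1 at col 1 lands with bottom-row=1; cleared 0 line(s) (total 1); column heights now [0 4 2 1 2], max=4
Drop 4: S rot2 at col 1 lands with bottom-row=4; cleared 0 line(s) (total 1); column heights now [0 5 6 6 2], max=6

Answer: 1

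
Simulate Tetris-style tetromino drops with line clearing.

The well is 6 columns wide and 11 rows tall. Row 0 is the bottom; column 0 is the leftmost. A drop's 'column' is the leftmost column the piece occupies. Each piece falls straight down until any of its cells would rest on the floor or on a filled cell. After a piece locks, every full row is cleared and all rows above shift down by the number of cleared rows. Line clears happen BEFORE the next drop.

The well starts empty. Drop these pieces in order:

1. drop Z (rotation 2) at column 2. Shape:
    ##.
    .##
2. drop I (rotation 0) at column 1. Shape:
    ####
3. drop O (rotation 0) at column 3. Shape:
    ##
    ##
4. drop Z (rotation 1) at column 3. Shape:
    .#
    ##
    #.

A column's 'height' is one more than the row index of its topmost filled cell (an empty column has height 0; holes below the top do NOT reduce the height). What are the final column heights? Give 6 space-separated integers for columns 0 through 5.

Drop 1: Z rot2 at col 2 lands with bottom-row=0; cleared 0 line(s) (total 0); column heights now [0 0 2 2 1 0], max=2
Drop 2: I rot0 at col 1 lands with bottom-row=2; cleared 0 line(s) (total 0); column heights now [0 3 3 3 3 0], max=3
Drop 3: O rot0 at col 3 lands with bottom-row=3; cleared 0 line(s) (total 0); column heights now [0 3 3 5 5 0], max=5
Drop 4: Z rot1 at col 3 lands with bottom-row=5; cleared 0 line(s) (total 0); column heights now [0 3 3 7 8 0], max=8

Answer: 0 3 3 7 8 0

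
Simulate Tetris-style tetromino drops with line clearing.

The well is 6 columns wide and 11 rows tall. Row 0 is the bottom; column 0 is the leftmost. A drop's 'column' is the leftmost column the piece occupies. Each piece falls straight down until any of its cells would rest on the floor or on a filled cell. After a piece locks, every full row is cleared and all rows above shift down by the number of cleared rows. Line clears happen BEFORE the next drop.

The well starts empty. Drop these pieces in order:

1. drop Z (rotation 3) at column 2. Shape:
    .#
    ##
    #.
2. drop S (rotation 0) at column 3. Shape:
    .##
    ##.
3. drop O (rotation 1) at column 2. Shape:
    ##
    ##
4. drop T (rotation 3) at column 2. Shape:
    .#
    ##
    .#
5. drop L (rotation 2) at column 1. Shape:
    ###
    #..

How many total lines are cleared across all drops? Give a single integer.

Drop 1: Z rot3 at col 2 lands with bottom-row=0; cleared 0 line(s) (total 0); column heights now [0 0 2 3 0 0], max=3
Drop 2: S rot0 at col 3 lands with bottom-row=3; cleared 0 line(s) (total 0); column heights now [0 0 2 4 5 5], max=5
Drop 3: O rot1 at col 2 lands with bottom-row=4; cleared 0 line(s) (total 0); column heights now [0 0 6 6 5 5], max=6
Drop 4: T rot3 at col 2 lands with bottom-row=6; cleared 0 line(s) (total 0); column heights now [0 0 8 9 5 5], max=9
Drop 5: L rot2 at col 1 lands with bottom-row=8; cleared 0 line(s) (total 0); column heights now [0 10 10 10 5 5], max=10

Answer: 0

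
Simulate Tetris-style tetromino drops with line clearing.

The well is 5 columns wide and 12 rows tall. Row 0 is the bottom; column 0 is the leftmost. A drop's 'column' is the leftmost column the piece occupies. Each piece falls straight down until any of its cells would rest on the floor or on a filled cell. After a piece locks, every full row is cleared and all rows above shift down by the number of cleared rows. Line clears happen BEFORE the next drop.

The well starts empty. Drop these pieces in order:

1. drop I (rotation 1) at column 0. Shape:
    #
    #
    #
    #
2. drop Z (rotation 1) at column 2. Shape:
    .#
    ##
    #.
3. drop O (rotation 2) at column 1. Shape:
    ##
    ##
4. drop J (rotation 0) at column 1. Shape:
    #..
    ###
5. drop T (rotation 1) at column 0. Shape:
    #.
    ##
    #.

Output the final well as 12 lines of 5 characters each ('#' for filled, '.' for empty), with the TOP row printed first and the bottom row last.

Drop 1: I rot1 at col 0 lands with bottom-row=0; cleared 0 line(s) (total 0); column heights now [4 0 0 0 0], max=4
Drop 2: Z rot1 at col 2 lands with bottom-row=0; cleared 0 line(s) (total 0); column heights now [4 0 2 3 0], max=4
Drop 3: O rot2 at col 1 lands with bottom-row=2; cleared 0 line(s) (total 0); column heights now [4 4 4 3 0], max=4
Drop 4: J rot0 at col 1 lands with bottom-row=4; cleared 0 line(s) (total 0); column heights now [4 6 5 5 0], max=6
Drop 5: T rot1 at col 0 lands with bottom-row=5; cleared 0 line(s) (total 0); column heights now [8 7 5 5 0], max=8

Answer: .....
.....
.....
.....
#....
##...
##...
.###.
###..
####.
#.##.
#.#..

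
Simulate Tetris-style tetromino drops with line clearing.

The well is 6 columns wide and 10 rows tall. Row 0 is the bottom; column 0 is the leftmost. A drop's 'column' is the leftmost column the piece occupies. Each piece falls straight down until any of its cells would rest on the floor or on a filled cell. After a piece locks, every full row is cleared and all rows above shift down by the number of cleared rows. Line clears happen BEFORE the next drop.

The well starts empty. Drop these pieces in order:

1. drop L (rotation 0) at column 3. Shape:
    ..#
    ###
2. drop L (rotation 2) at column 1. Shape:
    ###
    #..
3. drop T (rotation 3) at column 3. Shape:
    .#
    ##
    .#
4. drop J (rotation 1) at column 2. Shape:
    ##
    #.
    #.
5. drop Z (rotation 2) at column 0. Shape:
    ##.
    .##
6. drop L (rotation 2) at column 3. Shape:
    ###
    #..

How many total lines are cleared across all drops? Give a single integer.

Drop 1: L rot0 at col 3 lands with bottom-row=0; cleared 0 line(s) (total 0); column heights now [0 0 0 1 1 2], max=2
Drop 2: L rot2 at col 1 lands with bottom-row=0; cleared 0 line(s) (total 0); column heights now [0 2 2 2 1 2], max=2
Drop 3: T rot3 at col 3 lands with bottom-row=1; cleared 0 line(s) (total 0); column heights now [0 2 2 3 4 2], max=4
Drop 4: J rot1 at col 2 lands with bottom-row=2; cleared 0 line(s) (total 0); column heights now [0 2 5 5 4 2], max=5
Drop 5: Z rot2 at col 0 lands with bottom-row=5; cleared 0 line(s) (total 0); column heights now [7 7 6 5 4 2], max=7
Drop 6: L rot2 at col 3 lands with bottom-row=5; cleared 0 line(s) (total 0); column heights now [7 7 6 7 7 7], max=7

Answer: 0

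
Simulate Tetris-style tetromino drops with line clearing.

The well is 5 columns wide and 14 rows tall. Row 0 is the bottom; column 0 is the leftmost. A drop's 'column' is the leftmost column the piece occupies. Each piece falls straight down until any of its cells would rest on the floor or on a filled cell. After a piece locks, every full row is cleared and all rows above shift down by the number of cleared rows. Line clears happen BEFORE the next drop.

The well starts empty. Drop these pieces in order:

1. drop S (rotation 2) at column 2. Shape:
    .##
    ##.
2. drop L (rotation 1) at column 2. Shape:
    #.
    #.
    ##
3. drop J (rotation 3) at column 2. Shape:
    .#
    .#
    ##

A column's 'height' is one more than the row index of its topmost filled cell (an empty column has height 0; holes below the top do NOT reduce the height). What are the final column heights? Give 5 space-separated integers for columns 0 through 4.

Drop 1: S rot2 at col 2 lands with bottom-row=0; cleared 0 line(s) (total 0); column heights now [0 0 1 2 2], max=2
Drop 2: L rot1 at col 2 lands with bottom-row=2; cleared 0 line(s) (total 0); column heights now [0 0 5 3 2], max=5
Drop 3: J rot3 at col 2 lands with bottom-row=5; cleared 0 line(s) (total 0); column heights now [0 0 6 8 2], max=8

Answer: 0 0 6 8 2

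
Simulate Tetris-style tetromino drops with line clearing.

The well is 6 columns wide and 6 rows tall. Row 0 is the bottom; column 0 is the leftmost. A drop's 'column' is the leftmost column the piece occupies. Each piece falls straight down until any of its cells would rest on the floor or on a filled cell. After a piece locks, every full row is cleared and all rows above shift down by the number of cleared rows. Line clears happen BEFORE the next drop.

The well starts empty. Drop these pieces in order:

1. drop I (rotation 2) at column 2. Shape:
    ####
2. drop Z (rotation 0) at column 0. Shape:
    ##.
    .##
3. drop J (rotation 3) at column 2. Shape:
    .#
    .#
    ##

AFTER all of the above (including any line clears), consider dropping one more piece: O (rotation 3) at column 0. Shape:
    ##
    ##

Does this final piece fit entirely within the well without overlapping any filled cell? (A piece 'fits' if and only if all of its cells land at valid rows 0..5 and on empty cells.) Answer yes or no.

Answer: yes

Derivation:
Drop 1: I rot2 at col 2 lands with bottom-row=0; cleared 0 line(s) (total 0); column heights now [0 0 1 1 1 1], max=1
Drop 2: Z rot0 at col 0 lands with bottom-row=1; cleared 0 line(s) (total 0); column heights now [3 3 2 1 1 1], max=3
Drop 3: J rot3 at col 2 lands with bottom-row=2; cleared 0 line(s) (total 0); column heights now [3 3 3 5 1 1], max=5
Test piece O rot3 at col 0 (width 2): heights before test = [3 3 3 5 1 1]; fits = True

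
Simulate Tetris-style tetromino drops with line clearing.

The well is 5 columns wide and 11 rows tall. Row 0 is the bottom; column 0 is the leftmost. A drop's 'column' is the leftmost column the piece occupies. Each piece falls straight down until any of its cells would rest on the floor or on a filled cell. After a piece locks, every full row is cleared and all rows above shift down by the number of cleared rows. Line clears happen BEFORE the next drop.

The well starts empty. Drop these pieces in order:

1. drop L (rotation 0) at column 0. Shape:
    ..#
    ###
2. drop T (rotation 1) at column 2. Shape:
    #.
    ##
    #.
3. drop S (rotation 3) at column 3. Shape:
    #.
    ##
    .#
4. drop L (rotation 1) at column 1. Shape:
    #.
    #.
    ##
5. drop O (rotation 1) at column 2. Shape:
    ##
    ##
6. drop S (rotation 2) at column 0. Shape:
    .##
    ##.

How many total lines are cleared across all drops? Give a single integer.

Answer: 0

Derivation:
Drop 1: L rot0 at col 0 lands with bottom-row=0; cleared 0 line(s) (total 0); column heights now [1 1 2 0 0], max=2
Drop 2: T rot1 at col 2 lands with bottom-row=2; cleared 0 line(s) (total 0); column heights now [1 1 5 4 0], max=5
Drop 3: S rot3 at col 3 lands with bottom-row=3; cleared 0 line(s) (total 0); column heights now [1 1 5 6 5], max=6
Drop 4: L rot1 at col 1 lands with bottom-row=5; cleared 0 line(s) (total 0); column heights now [1 8 6 6 5], max=8
Drop 5: O rot1 at col 2 lands with bottom-row=6; cleared 0 line(s) (total 0); column heights now [1 8 8 8 5], max=8
Drop 6: S rot2 at col 0 lands with bottom-row=8; cleared 0 line(s) (total 0); column heights now [9 10 10 8 5], max=10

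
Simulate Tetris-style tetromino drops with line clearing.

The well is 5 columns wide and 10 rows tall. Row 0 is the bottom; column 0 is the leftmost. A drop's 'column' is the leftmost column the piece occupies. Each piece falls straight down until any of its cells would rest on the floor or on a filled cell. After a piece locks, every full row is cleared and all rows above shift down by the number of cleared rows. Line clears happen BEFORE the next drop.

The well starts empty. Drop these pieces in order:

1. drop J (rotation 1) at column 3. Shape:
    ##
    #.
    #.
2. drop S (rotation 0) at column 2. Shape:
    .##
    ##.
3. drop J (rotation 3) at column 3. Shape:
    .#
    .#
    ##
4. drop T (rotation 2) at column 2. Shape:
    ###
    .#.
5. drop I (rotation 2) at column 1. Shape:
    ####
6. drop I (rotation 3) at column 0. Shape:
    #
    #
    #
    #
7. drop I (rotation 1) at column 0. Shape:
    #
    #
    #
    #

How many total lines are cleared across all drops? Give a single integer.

Answer: 0

Derivation:
Drop 1: J rot1 at col 3 lands with bottom-row=0; cleared 0 line(s) (total 0); column heights now [0 0 0 3 3], max=3
Drop 2: S rot0 at col 2 lands with bottom-row=3; cleared 0 line(s) (total 0); column heights now [0 0 4 5 5], max=5
Drop 3: J rot3 at col 3 lands with bottom-row=5; cleared 0 line(s) (total 0); column heights now [0 0 4 6 8], max=8
Drop 4: T rot2 at col 2 lands with bottom-row=7; cleared 0 line(s) (total 0); column heights now [0 0 9 9 9], max=9
Drop 5: I rot2 at col 1 lands with bottom-row=9; cleared 0 line(s) (total 0); column heights now [0 10 10 10 10], max=10
Drop 6: I rot3 at col 0 lands with bottom-row=0; cleared 0 line(s) (total 0); column heights now [4 10 10 10 10], max=10
Drop 7: I rot1 at col 0 lands with bottom-row=4; cleared 0 line(s) (total 0); column heights now [8 10 10 10 10], max=10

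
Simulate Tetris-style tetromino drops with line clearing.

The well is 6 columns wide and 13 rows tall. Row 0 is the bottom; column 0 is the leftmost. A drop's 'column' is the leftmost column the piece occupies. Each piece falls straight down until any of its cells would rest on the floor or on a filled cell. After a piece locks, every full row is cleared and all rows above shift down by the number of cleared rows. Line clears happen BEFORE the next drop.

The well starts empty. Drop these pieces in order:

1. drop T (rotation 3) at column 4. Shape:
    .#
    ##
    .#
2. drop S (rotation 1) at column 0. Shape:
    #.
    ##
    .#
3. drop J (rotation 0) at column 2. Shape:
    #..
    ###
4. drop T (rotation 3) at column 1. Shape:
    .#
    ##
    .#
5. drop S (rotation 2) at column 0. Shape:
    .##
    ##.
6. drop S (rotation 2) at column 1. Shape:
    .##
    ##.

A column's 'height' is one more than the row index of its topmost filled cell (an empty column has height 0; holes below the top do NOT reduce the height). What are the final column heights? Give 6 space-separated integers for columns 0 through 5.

Answer: 7 9 10 10 3 3

Derivation:
Drop 1: T rot3 at col 4 lands with bottom-row=0; cleared 0 line(s) (total 0); column heights now [0 0 0 0 2 3], max=3
Drop 2: S rot1 at col 0 lands with bottom-row=0; cleared 0 line(s) (total 0); column heights now [3 2 0 0 2 3], max=3
Drop 3: J rot0 at col 2 lands with bottom-row=2; cleared 0 line(s) (total 0); column heights now [3 2 4 3 3 3], max=4
Drop 4: T rot3 at col 1 lands with bottom-row=4; cleared 0 line(s) (total 0); column heights now [3 6 7 3 3 3], max=7
Drop 5: S rot2 at col 0 lands with bottom-row=6; cleared 0 line(s) (total 0); column heights now [7 8 8 3 3 3], max=8
Drop 6: S rot2 at col 1 lands with bottom-row=8; cleared 0 line(s) (total 0); column heights now [7 9 10 10 3 3], max=10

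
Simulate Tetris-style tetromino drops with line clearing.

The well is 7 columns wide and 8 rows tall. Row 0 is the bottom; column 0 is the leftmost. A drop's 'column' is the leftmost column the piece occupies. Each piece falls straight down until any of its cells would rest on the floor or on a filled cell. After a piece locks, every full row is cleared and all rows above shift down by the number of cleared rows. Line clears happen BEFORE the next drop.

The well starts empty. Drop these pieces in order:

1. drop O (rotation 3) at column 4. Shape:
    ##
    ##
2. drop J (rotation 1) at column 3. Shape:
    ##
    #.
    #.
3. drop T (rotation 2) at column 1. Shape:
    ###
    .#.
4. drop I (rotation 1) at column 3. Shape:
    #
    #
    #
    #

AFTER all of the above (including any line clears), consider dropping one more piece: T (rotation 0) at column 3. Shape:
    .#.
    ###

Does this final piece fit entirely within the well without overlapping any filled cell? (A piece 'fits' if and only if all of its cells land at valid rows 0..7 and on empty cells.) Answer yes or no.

Drop 1: O rot3 at col 4 lands with bottom-row=0; cleared 0 line(s) (total 0); column heights now [0 0 0 0 2 2 0], max=2
Drop 2: J rot1 at col 3 lands with bottom-row=0; cleared 0 line(s) (total 0); column heights now [0 0 0 3 3 2 0], max=3
Drop 3: T rot2 at col 1 lands with bottom-row=2; cleared 0 line(s) (total 0); column heights now [0 4 4 4 3 2 0], max=4
Drop 4: I rot1 at col 3 lands with bottom-row=4; cleared 0 line(s) (total 0); column heights now [0 4 4 8 3 2 0], max=8
Test piece T rot0 at col 3 (width 3): heights before test = [0 4 4 8 3 2 0]; fits = False

Answer: no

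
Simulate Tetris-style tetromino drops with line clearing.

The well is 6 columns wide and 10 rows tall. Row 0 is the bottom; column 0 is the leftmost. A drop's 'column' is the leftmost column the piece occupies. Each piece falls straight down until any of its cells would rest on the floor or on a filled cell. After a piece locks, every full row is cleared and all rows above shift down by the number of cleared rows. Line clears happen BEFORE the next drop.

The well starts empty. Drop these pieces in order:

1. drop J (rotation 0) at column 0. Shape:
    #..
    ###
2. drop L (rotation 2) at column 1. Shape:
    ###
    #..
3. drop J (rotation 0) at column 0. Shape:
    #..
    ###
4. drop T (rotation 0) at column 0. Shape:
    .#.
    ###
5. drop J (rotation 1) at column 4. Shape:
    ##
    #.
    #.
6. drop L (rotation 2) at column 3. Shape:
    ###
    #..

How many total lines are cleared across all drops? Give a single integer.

Answer: 0

Derivation:
Drop 1: J rot0 at col 0 lands with bottom-row=0; cleared 0 line(s) (total 0); column heights now [2 1 1 0 0 0], max=2
Drop 2: L rot2 at col 1 lands with bottom-row=1; cleared 0 line(s) (total 0); column heights now [2 3 3 3 0 0], max=3
Drop 3: J rot0 at col 0 lands with bottom-row=3; cleared 0 line(s) (total 0); column heights now [5 4 4 3 0 0], max=5
Drop 4: T rot0 at col 0 lands with bottom-row=5; cleared 0 line(s) (total 0); column heights now [6 7 6 3 0 0], max=7
Drop 5: J rot1 at col 4 lands with bottom-row=0; cleared 0 line(s) (total 0); column heights now [6 7 6 3 3 3], max=7
Drop 6: L rot2 at col 3 lands with bottom-row=3; cleared 0 line(s) (total 0); column heights now [6 7 6 5 5 5], max=7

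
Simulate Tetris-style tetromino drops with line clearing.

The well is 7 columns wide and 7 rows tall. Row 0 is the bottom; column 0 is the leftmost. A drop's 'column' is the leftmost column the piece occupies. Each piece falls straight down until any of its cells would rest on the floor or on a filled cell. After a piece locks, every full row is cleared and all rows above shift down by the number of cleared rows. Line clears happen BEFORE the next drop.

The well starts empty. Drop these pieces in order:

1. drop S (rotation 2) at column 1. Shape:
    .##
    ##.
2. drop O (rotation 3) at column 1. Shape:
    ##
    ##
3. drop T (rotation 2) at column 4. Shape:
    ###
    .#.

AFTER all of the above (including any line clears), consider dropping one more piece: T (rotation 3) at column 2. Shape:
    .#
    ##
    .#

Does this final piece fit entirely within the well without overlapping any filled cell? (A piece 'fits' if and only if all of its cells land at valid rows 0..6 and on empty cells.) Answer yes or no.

Drop 1: S rot2 at col 1 lands with bottom-row=0; cleared 0 line(s) (total 0); column heights now [0 1 2 2 0 0 0], max=2
Drop 2: O rot3 at col 1 lands with bottom-row=2; cleared 0 line(s) (total 0); column heights now [0 4 4 2 0 0 0], max=4
Drop 3: T rot2 at col 4 lands with bottom-row=0; cleared 0 line(s) (total 0); column heights now [0 4 4 2 2 2 2], max=4
Test piece T rot3 at col 2 (width 2): heights before test = [0 4 4 2 2 2 2]; fits = True

Answer: yes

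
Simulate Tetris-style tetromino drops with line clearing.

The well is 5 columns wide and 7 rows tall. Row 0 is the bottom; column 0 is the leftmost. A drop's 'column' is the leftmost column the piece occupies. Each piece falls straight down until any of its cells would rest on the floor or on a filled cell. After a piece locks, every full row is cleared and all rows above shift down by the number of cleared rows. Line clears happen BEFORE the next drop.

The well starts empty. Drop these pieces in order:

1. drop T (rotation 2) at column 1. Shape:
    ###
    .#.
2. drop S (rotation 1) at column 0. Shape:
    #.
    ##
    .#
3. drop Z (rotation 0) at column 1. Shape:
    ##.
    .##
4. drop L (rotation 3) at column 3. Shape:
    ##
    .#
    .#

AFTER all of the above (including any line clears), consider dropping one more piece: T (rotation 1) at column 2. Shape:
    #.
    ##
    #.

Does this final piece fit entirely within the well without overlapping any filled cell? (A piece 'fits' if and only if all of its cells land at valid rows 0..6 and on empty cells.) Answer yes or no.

Answer: yes

Derivation:
Drop 1: T rot2 at col 1 lands with bottom-row=0; cleared 0 line(s) (total 0); column heights now [0 2 2 2 0], max=2
Drop 2: S rot1 at col 0 lands with bottom-row=2; cleared 0 line(s) (total 0); column heights now [5 4 2 2 0], max=5
Drop 3: Z rot0 at col 1 lands with bottom-row=3; cleared 0 line(s) (total 0); column heights now [5 5 5 4 0], max=5
Drop 4: L rot3 at col 3 lands with bottom-row=2; cleared 2 line(s) (total 2); column heights now [0 3 2 2 3], max=3
Test piece T rot1 at col 2 (width 2): heights before test = [0 3 2 2 3]; fits = True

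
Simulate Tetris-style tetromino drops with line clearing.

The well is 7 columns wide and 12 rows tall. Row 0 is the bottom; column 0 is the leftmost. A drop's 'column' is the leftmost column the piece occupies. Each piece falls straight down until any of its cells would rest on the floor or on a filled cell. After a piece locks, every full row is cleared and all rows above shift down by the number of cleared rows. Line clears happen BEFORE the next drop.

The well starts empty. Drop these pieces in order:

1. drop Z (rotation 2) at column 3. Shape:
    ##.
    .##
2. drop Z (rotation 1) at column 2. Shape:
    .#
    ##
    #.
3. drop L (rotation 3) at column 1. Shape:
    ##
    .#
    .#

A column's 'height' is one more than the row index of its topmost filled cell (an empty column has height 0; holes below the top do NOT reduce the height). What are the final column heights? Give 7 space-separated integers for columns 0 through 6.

Answer: 0 6 6 4 2 1 0

Derivation:
Drop 1: Z rot2 at col 3 lands with bottom-row=0; cleared 0 line(s) (total 0); column heights now [0 0 0 2 2 1 0], max=2
Drop 2: Z rot1 at col 2 lands with bottom-row=1; cleared 0 line(s) (total 0); column heights now [0 0 3 4 2 1 0], max=4
Drop 3: L rot3 at col 1 lands with bottom-row=3; cleared 0 line(s) (total 0); column heights now [0 6 6 4 2 1 0], max=6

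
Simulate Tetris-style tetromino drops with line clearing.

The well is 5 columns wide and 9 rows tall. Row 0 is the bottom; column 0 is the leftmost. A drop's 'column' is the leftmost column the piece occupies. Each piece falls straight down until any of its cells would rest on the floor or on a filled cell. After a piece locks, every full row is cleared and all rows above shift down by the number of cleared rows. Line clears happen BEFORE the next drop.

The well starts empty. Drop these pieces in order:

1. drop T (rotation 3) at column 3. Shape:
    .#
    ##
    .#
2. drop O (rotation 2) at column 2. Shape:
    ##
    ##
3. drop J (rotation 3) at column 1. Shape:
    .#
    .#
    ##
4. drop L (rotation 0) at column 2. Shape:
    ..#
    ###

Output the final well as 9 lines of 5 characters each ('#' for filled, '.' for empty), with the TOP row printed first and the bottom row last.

Drop 1: T rot3 at col 3 lands with bottom-row=0; cleared 0 line(s) (total 0); column heights now [0 0 0 2 3], max=3
Drop 2: O rot2 at col 2 lands with bottom-row=2; cleared 0 line(s) (total 0); column heights now [0 0 4 4 3], max=4
Drop 3: J rot3 at col 1 lands with bottom-row=4; cleared 0 line(s) (total 0); column heights now [0 5 7 4 3], max=7
Drop 4: L rot0 at col 2 lands with bottom-row=7; cleared 0 line(s) (total 0); column heights now [0 5 8 8 9], max=9

Answer: ....#
..###
..#..
..#..
.##..
..##.
..###
...##
....#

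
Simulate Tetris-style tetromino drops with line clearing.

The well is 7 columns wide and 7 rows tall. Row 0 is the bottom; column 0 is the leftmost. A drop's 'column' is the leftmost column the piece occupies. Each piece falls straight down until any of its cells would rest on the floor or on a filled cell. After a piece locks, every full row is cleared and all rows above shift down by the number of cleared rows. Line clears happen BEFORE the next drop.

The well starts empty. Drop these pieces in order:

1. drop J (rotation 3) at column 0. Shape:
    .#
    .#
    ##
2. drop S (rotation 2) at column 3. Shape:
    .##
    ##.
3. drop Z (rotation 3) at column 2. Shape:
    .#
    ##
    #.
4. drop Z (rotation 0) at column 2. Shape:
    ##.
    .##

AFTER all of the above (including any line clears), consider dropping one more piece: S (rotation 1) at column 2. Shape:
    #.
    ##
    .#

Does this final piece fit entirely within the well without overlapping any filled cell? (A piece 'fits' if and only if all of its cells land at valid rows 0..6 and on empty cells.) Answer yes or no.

Answer: no

Derivation:
Drop 1: J rot3 at col 0 lands with bottom-row=0; cleared 0 line(s) (total 0); column heights now [1 3 0 0 0 0 0], max=3
Drop 2: S rot2 at col 3 lands with bottom-row=0; cleared 0 line(s) (total 0); column heights now [1 3 0 1 2 2 0], max=3
Drop 3: Z rot3 at col 2 lands with bottom-row=0; cleared 0 line(s) (total 0); column heights now [1 3 2 3 2 2 0], max=3
Drop 4: Z rot0 at col 2 lands with bottom-row=3; cleared 0 line(s) (total 0); column heights now [1 3 5 5 4 2 0], max=5
Test piece S rot1 at col 2 (width 2): heights before test = [1 3 5 5 4 2 0]; fits = False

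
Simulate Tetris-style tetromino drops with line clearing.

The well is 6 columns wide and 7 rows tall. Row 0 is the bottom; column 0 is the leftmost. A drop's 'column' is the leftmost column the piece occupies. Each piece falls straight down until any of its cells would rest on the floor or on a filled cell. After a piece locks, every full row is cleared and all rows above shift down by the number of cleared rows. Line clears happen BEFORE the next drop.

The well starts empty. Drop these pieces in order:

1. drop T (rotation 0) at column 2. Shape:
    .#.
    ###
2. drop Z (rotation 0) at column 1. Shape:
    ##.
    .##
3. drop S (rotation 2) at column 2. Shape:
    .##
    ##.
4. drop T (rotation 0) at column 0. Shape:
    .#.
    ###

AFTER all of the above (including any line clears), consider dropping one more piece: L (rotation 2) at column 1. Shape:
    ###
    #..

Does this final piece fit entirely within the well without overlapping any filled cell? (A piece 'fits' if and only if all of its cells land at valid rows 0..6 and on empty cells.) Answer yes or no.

Drop 1: T rot0 at col 2 lands with bottom-row=0; cleared 0 line(s) (total 0); column heights now [0 0 1 2 1 0], max=2
Drop 2: Z rot0 at col 1 lands with bottom-row=2; cleared 0 line(s) (total 0); column heights now [0 4 4 3 1 0], max=4
Drop 3: S rot2 at col 2 lands with bottom-row=4; cleared 0 line(s) (total 0); column heights now [0 4 5 6 6 0], max=6
Drop 4: T rot0 at col 0 lands with bottom-row=5; cleared 0 line(s) (total 0); column heights now [6 7 6 6 6 0], max=7
Test piece L rot2 at col 1 (width 3): heights before test = [6 7 6 6 6 0]; fits = False

Answer: no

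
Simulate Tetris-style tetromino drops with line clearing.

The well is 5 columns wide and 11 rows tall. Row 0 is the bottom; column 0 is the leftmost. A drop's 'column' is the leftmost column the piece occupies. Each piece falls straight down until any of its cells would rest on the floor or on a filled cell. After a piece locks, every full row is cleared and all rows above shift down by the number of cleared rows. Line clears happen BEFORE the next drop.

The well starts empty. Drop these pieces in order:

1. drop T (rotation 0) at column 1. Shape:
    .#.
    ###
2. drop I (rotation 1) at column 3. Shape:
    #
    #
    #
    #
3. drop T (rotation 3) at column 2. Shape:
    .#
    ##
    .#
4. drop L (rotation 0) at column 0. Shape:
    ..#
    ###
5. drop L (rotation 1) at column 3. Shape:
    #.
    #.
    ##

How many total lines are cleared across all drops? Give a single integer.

Answer: 0

Derivation:
Drop 1: T rot0 at col 1 lands with bottom-row=0; cleared 0 line(s) (total 0); column heights now [0 1 2 1 0], max=2
Drop 2: I rot1 at col 3 lands with bottom-row=1; cleared 0 line(s) (total 0); column heights now [0 1 2 5 0], max=5
Drop 3: T rot3 at col 2 lands with bottom-row=5; cleared 0 line(s) (total 0); column heights now [0 1 7 8 0], max=8
Drop 4: L rot0 at col 0 lands with bottom-row=7; cleared 0 line(s) (total 0); column heights now [8 8 9 8 0], max=9
Drop 5: L rot1 at col 3 lands with bottom-row=8; cleared 0 line(s) (total 0); column heights now [8 8 9 11 9], max=11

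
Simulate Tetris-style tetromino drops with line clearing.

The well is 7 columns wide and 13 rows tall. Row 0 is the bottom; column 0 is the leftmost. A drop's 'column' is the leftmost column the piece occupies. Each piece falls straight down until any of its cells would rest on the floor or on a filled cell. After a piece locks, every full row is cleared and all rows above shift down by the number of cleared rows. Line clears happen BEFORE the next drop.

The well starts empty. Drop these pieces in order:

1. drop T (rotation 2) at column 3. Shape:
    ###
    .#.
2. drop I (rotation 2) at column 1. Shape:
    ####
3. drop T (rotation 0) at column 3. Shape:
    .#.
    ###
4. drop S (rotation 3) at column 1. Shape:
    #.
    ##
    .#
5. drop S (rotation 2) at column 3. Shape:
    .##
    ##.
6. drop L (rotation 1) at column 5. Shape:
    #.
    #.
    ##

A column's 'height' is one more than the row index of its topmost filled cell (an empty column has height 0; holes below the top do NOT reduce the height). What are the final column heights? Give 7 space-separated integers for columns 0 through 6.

Answer: 0 6 5 6 7 10 8

Derivation:
Drop 1: T rot2 at col 3 lands with bottom-row=0; cleared 0 line(s) (total 0); column heights now [0 0 0 2 2 2 0], max=2
Drop 2: I rot2 at col 1 lands with bottom-row=2; cleared 0 line(s) (total 0); column heights now [0 3 3 3 3 2 0], max=3
Drop 3: T rot0 at col 3 lands with bottom-row=3; cleared 0 line(s) (total 0); column heights now [0 3 3 4 5 4 0], max=5
Drop 4: S rot3 at col 1 lands with bottom-row=3; cleared 0 line(s) (total 0); column heights now [0 6 5 4 5 4 0], max=6
Drop 5: S rot2 at col 3 lands with bottom-row=5; cleared 0 line(s) (total 0); column heights now [0 6 5 6 7 7 0], max=7
Drop 6: L rot1 at col 5 lands with bottom-row=7; cleared 0 line(s) (total 0); column heights now [0 6 5 6 7 10 8], max=10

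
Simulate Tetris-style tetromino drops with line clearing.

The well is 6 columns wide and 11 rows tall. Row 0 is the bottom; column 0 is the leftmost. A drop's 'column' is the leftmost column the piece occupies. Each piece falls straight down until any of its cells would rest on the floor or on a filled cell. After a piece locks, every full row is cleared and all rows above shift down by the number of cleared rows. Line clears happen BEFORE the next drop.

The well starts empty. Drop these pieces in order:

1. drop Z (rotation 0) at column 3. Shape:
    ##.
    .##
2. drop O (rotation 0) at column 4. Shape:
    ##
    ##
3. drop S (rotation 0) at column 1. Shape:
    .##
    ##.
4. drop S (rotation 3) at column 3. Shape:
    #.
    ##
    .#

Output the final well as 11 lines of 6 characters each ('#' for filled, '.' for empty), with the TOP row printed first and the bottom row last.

Drop 1: Z rot0 at col 3 lands with bottom-row=0; cleared 0 line(s) (total 0); column heights now [0 0 0 2 2 1], max=2
Drop 2: O rot0 at col 4 lands with bottom-row=2; cleared 0 line(s) (total 0); column heights now [0 0 0 2 4 4], max=4
Drop 3: S rot0 at col 1 lands with bottom-row=1; cleared 0 line(s) (total 0); column heights now [0 2 3 3 4 4], max=4
Drop 4: S rot3 at col 3 lands with bottom-row=4; cleared 0 line(s) (total 0); column heights now [0 2 3 7 6 4], max=7

Answer: ......
......
......
......
...#..
...##.
....#.
....##
..####
.####.
....##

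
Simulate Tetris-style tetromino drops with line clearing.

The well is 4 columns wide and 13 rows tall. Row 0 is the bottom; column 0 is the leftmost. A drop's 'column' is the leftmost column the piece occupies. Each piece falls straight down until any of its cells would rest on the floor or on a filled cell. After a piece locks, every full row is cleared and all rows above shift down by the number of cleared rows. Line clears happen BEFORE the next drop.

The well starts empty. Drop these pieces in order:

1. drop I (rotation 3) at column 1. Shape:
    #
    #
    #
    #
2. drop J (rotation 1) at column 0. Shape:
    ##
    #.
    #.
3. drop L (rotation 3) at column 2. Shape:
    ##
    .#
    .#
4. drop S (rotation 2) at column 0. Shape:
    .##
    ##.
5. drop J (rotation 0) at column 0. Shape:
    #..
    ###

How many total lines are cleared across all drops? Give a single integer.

Answer: 1

Derivation:
Drop 1: I rot3 at col 1 lands with bottom-row=0; cleared 0 line(s) (total 0); column heights now [0 4 0 0], max=4
Drop 2: J rot1 at col 0 lands with bottom-row=2; cleared 0 line(s) (total 0); column heights now [5 5 0 0], max=5
Drop 3: L rot3 at col 2 lands with bottom-row=0; cleared 1 line(s) (total 1); column heights now [4 4 0 2], max=4
Drop 4: S rot2 at col 0 lands with bottom-row=4; cleared 0 line(s) (total 1); column heights now [5 6 6 2], max=6
Drop 5: J rot0 at col 0 lands with bottom-row=6; cleared 0 line(s) (total 1); column heights now [8 7 7 2], max=8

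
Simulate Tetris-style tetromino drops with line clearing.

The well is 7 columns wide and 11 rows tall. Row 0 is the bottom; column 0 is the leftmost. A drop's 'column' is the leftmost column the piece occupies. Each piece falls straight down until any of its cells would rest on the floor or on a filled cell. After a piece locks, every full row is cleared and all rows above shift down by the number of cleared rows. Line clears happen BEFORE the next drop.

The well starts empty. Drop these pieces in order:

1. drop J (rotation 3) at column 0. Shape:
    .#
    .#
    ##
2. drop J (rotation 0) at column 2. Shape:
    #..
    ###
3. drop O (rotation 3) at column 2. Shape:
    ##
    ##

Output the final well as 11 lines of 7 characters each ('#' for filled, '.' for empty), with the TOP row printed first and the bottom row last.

Answer: .......
.......
.......
.......
.......
.......
.......
..##...
.###...
.##....
#####..

Derivation:
Drop 1: J rot3 at col 0 lands with bottom-row=0; cleared 0 line(s) (total 0); column heights now [1 3 0 0 0 0 0], max=3
Drop 2: J rot0 at col 2 lands with bottom-row=0; cleared 0 line(s) (total 0); column heights now [1 3 2 1 1 0 0], max=3
Drop 3: O rot3 at col 2 lands with bottom-row=2; cleared 0 line(s) (total 0); column heights now [1 3 4 4 1 0 0], max=4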